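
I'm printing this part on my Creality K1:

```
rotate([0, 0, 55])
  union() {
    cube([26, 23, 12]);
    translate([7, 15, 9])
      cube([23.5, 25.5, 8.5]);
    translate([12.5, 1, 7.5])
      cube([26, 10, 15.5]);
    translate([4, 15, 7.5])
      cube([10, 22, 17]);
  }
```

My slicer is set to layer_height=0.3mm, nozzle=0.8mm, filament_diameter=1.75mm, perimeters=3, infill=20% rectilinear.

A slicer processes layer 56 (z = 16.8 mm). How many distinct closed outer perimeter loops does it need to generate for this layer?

At z = 16.8 mm: the cube is not intersected at this z (z outside [0, 12]); the 23.5×25.5 cube at (7, 15) contributes its full rectangle; the cube at (12.5, 1) (footprint 26×10) is included at this height; the cube at (4, 15) is present — its section is the full 10×22 rectangle; Taking the union: the regions partially overlap (shared area 154.00 mm²), so overlapping operands fuse into one piece — 2 connected regions; (whole slice rotated 55° about Z — lengths, areas and connectivity unchanged). The result has 2 disconnected regions.

2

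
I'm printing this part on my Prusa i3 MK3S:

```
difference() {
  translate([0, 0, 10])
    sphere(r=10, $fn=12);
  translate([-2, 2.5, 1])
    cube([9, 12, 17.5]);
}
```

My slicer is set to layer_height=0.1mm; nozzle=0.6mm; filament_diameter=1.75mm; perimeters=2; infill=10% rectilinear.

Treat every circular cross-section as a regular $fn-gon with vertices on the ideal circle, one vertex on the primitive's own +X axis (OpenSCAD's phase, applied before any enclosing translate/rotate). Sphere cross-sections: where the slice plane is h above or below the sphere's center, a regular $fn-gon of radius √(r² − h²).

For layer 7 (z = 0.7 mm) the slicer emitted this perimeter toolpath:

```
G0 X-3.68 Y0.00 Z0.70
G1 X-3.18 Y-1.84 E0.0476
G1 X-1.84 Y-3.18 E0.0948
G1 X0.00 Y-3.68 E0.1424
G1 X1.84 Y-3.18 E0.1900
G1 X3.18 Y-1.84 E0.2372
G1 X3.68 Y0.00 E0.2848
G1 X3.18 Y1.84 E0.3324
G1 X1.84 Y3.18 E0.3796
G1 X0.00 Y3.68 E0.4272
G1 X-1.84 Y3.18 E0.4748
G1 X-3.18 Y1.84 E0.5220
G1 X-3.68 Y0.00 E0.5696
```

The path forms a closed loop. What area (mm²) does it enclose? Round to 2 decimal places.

Apply the shoelace formula to the sequence of (X, Y) vertices; enclosed area = 40.54 mm².

40.54 mm²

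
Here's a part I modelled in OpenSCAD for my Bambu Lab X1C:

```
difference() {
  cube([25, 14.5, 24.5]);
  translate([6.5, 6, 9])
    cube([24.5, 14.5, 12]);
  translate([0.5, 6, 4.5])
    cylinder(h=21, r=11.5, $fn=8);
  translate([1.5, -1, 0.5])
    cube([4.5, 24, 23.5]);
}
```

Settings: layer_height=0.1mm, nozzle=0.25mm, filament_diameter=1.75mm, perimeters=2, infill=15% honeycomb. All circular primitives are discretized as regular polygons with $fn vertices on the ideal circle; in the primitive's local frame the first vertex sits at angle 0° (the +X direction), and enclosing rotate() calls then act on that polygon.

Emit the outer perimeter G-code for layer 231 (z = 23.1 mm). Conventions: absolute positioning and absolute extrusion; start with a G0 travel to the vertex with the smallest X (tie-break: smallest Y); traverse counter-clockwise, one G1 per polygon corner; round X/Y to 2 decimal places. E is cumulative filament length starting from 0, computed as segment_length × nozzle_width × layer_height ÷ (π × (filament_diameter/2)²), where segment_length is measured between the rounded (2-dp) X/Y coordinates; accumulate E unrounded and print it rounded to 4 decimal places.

At z = 23.1 mm: the cube (footprint 25×14.5) is included at this height; the cube at (6.5, 6) is not intersected at this z (z outside [9, 21]); the r=11.5 cylinder at (0.5, 6) gives a regular 8-gon of circumradius 11.5 (constant along its height); the 4.5×24 cube at (1.5, -1) contributes its full rectangle; Taking the first minus the rest: starting from the 25×14.5 cube, the r=11.5 cylinder at (0.5, 6) partially overlaps it — only the 151.45 mm² overlap (of its 374.06 mm²) is removed, clipping the outline; the 4.5×24 cube at (1.5, -1) misses the remaining region (no effect) — 1 connected region. The outline is a single polygon with 6 vertices. Extrusion per mm of travel: 0.25 × 0.1 / (π × 0.875²) = 0.010394. Accumulating E over each segment gives final E = 0.6601.

G0 X7.74 Y14.50 Z23.10
G1 X8.63 Y14.13 E0.0100
G1 X12.00 Y6.00 E0.1015
G1 X9.51 Y0.00 E0.1690
G1 X25.00 Y0.00 E0.3300
G1 X25.00 Y14.50 E0.4807
G1 X7.74 Y14.50 E0.6601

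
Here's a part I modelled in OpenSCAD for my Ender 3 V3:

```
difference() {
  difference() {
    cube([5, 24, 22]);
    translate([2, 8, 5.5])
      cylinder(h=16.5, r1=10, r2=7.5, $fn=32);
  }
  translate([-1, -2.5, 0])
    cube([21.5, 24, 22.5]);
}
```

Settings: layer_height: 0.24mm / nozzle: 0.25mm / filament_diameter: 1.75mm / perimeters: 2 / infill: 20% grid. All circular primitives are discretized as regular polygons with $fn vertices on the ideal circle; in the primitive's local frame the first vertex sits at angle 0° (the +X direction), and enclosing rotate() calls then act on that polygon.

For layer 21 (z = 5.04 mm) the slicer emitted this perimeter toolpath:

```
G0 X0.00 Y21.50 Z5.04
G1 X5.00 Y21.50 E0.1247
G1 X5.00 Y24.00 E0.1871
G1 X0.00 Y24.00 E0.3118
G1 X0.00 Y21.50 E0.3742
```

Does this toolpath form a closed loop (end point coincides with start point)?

yes

Start point (G0): (0.00, 21.50). End point (last G1): the path returns to the start — closed.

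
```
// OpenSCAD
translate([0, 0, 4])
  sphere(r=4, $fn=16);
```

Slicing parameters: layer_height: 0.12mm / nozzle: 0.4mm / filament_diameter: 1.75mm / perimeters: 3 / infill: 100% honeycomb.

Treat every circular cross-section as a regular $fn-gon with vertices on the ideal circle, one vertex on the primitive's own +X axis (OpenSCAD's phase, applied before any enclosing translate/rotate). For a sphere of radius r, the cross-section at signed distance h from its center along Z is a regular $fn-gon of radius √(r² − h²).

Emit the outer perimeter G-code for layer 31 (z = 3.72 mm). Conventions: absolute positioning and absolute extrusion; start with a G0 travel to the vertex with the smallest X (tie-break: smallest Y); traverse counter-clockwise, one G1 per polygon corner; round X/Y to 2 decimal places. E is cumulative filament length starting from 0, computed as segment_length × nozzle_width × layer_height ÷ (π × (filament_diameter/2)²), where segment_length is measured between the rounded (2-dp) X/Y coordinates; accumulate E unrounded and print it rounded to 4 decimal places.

At z = 3.72 mm: the sphere: section is a regular 16-gon, circumradius = √(r²−h²) = √(4²−0.28²) = 3.990. The outline is a single polygon with 16 vertices. Extrusion per mm of travel: 0.4 × 0.12 / (π × 0.875²) = 0.019956. Accumulating E over each segment gives final E = 0.4973.

G0 X-3.99 Y0.00 Z3.72
G1 X-3.69 Y-1.53 E0.0311
G1 X-2.82 Y-2.82 E0.0622
G1 X-1.53 Y-3.69 E0.0932
G1 X0.00 Y-3.99 E0.1243
G1 X1.53 Y-3.69 E0.1554
G1 X2.82 Y-2.82 E0.1865
G1 X3.69 Y-1.53 E0.2175
G1 X3.99 Y0.00 E0.2487
G1 X3.69 Y1.53 E0.2798
G1 X2.82 Y2.82 E0.3108
G1 X1.53 Y3.69 E0.3419
G1 X0.00 Y3.99 E0.3730
G1 X-1.53 Y3.69 E0.4041
G1 X-2.82 Y2.82 E0.4352
G1 X-3.69 Y1.53 E0.4662
G1 X-3.99 Y0.00 E0.4973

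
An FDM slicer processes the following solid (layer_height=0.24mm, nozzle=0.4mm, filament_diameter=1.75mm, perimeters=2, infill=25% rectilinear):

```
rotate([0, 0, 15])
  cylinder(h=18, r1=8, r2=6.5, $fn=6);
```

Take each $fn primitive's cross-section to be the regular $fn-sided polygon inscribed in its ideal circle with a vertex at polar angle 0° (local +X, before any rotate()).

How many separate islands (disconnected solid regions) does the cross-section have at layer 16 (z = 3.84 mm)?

At z = 3.84 mm: the cone (r1=8→r2=6.5) has section circumradius 7.680 here — a regular 6-gon; (rotated 15° about Z; rotation is an isometry so areas/perimeters/island counts are preserved). Overall, the cross-section is a single solid region. Island count = 1.

1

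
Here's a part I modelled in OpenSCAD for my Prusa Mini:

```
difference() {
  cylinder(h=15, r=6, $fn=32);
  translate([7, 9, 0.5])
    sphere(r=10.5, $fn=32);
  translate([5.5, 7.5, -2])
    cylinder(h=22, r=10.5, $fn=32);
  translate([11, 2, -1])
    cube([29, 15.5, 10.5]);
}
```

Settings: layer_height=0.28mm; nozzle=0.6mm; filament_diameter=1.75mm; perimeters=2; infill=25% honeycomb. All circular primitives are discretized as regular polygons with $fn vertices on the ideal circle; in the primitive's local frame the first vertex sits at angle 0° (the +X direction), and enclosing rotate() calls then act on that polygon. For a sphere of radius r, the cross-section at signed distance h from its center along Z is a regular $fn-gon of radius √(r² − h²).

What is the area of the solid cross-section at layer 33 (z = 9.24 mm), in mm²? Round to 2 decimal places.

49.42 mm²

At z = 9.24 mm: the cylinder: section is a regular 32-gon, circumradius r=6 (area = (32/2)·6.000²·sin(360°/32) = 112.37 mm²); the sphere at (7, 9): section is a regular 32-gon, circumradius = √(r²−h²) = √(10.5²−8.74²) = 5.819 (area = (32/2)·5.819²·sin(360°/32) = 105.70 mm²); the r=10.5 cylinder at (5.5, 7.5) gives a regular 32-gon of circumradius 10.5 (constant along its height) (area = (32/2)·10.500²·sin(360°/32) = 344.14 mm²); the 29×15.5 cube at (11, 2) contributes its full rectangle (area 449.50 mm²); Subtracting the remaining from the first: starting from the r=6 cylinder (112.37 mm²), the r=10.5 sphere at (7, 9) partially overlaps it — only the 0.75 mm² overlap (of its 105.70 mm²) is removed, clipping the outline; the r=10.5 cylinder at (5.5, 7.5) partially overlaps it — only the 62.21 mm² overlap (of its 344.14 mm²) is removed, clipping the outline; the 29×15.5 cube at (11, 2) misses the remaining region (no effect) — area = 49.42 mm². Overall, the cross-section is a single solid region. Net area = 49.42 mm².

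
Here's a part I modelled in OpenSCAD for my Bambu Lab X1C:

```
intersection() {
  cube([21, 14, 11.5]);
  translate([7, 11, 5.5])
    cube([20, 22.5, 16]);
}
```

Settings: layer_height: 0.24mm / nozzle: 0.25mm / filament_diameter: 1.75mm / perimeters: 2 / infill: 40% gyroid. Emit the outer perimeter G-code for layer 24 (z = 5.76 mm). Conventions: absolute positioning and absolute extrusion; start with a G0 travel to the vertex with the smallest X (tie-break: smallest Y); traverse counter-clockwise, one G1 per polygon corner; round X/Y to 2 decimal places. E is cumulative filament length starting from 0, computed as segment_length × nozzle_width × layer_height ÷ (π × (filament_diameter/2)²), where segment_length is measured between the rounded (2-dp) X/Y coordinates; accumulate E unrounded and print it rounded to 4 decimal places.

G0 X7.00 Y11.00 Z5.76
G1 X21.00 Y11.00 E0.3492
G1 X21.00 Y14.00 E0.4241
G1 X7.00 Y14.00 E0.7733
G1 X7.00 Y11.00 E0.8481

At z = 5.76 mm: the cube (footprint 21×14) is included at this height; the 20×22.5 cube at (7, 11) contributes its full rectangle; After intersecting: the 20×22.5 cube at (7, 11) partially overlaps the 21×14 cube; clipping to the common part keeps 42.00 mm² — 1 connected region. The outline is a single polygon with 4 vertices. Extrusion per mm of travel: 0.25 × 0.24 / (π × 0.875²) = 0.024945. Accumulating E over each segment gives final E = 0.8481.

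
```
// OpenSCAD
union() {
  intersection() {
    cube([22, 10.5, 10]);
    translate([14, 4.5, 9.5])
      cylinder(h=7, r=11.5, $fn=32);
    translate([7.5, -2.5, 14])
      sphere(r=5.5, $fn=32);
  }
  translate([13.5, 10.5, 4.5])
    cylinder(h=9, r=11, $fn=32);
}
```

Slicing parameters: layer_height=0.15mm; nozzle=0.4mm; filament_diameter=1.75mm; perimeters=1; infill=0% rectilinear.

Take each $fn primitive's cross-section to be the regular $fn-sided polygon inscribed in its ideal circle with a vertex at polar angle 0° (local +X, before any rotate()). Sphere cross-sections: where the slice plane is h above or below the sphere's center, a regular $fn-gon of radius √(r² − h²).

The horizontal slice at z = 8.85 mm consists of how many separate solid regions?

1

At z = 8.85 mm: the cube is present — its section is the full 22×10.5 rectangle; the cylinder at (14, 4.5) is absent (z outside [9.5, 16.5]); the r=5.5 sphere at (7.5, -2.5) contributes a regular 32-gon of circumradius √(5.5²−5.15²) = 1.931; Keeping only the common overlap: at least one operand is absent at this height, so nothing remains; the r=11 cylinder at (13.5, 10.5) gives a regular 32-gon of circumradius 11 (constant along its height); Combining (union): only the r=11 cylinder at (13.5, 10.5) is present, so the union is just that shape — 1 connected region. The result has 1 disconnected region.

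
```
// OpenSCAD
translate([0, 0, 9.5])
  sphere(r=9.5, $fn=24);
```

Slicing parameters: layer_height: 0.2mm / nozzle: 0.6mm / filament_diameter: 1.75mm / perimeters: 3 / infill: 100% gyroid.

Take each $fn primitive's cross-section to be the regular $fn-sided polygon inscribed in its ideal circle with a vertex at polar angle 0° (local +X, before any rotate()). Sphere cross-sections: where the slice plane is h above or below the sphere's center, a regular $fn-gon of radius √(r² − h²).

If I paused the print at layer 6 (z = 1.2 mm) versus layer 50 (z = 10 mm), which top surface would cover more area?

layer 50 (z = 10 mm)

Layer 6 (z = 1.2): the sphere: section is a regular 24-gon, circumradius = √(r²−h²) = √(9.5²−8.3²) = 4.622 (area = (24/2)·4.622²·sin(360°/24) = 66.34 mm²). So its area = 66.34 mm². Layer 50 (z = 10): the r=9.5 sphere slices to a regular 24-gon of circumradius 9.487 (√(r²−h²) with h=0.5 from center) (area = (24/2)·9.487²·sin(360°/24) = 279.52 mm²). So its area = 279.52 mm². Layer 50 is larger (279.52 vs 66.34 mm²).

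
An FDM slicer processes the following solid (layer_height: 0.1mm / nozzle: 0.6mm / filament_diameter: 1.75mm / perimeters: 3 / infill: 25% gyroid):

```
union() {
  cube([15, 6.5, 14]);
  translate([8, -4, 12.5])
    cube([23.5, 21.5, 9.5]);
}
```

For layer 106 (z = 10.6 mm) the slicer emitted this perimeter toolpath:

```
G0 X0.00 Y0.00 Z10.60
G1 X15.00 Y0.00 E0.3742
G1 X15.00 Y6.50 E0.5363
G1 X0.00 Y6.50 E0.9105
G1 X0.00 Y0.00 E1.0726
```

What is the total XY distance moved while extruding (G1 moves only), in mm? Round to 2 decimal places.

43.00 mm

Sum the Euclidean lengths of each G1 segment: total = 43.00 mm.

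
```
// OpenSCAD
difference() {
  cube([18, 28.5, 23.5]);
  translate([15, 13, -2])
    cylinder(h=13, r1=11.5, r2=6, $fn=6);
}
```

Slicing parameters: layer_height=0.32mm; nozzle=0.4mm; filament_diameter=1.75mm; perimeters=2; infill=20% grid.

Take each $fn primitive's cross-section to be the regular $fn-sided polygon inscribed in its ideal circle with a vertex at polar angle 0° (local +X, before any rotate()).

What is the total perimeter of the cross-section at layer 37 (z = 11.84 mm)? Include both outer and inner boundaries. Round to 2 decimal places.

93.00 mm

At z = 11.84 mm: the cube is present — its section is the full 18×28.5 rectangle (perimeter 93.00 mm); the cone at (15, 13) does not reach this height (z outside [-2, 11]); After the difference (first − rest): none of the subtracted shapes is present at this height, so the 18×28.5 cube is unchanged — boundary = 93.00 mm. Overall, the cross-section is a single solid region. Total boundary length (outer) = 93.00 mm.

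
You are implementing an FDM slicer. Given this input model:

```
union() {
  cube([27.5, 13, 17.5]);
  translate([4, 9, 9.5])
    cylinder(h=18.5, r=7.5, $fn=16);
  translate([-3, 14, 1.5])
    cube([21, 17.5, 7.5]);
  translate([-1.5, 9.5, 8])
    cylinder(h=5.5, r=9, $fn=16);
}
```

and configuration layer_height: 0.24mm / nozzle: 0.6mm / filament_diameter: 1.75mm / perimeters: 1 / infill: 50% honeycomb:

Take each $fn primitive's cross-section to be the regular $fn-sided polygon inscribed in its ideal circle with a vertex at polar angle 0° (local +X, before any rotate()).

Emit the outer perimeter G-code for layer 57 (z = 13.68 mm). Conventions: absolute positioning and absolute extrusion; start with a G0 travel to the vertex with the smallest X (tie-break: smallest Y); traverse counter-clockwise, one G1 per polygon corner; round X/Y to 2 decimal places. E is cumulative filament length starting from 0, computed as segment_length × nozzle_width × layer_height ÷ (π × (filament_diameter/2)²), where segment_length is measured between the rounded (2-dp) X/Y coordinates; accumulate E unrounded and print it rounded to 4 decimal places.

At z = 13.68 mm: the cube (footprint 27.5×13) is included at this height; the cylinder at (4, 9): section is a regular 16-gon, circumradius r=7.5; the cube at (-3, 14) does not reach this height (z outside [1.5, 9]); the cylinder at (-1.5, 9.5) is not intersected at this z (z outside [8, 13.5]); Merging all regions: the regions partially overlap (shared area 115.27 mm²), so overlapping operands fuse into one piece — 1 connected region. The outline is a single polygon with 14 vertices. Extrusion per mm of travel: 0.6 × 0.24 / (π × 0.875²) = 0.059868. Accumulating E over each segment gives final E = 5.2203.

G0 X-3.50 Y9.00 Z13.68
G1 X-2.93 Y6.13 E0.1752
G1 X-1.30 Y3.70 E0.3504
G1 X0.00 Y2.83 E0.4440
G1 X0.00 Y0.00 E0.6134
G1 X27.50 Y0.00 E2.2598
G1 X27.50 Y13.00 E3.0381
G1 X10.17 Y13.00 E4.0756
G1 X9.30 Y14.30 E4.1693
G1 X6.87 Y15.93 E4.3444
G1 X4.00 Y16.50 E4.5196
G1 X1.13 Y15.93 E4.6948
G1 X-1.30 Y14.30 E4.8700
G1 X-2.93 Y11.87 E5.0452
G1 X-3.50 Y9.00 E5.2203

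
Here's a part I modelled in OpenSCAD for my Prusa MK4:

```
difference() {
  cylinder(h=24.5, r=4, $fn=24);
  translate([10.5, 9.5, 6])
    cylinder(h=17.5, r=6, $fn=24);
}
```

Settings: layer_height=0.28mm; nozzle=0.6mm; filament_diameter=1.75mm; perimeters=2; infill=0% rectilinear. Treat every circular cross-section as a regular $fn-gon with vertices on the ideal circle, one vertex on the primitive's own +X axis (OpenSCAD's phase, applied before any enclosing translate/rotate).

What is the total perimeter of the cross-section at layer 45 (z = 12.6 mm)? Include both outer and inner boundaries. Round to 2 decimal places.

25.06 mm

At z = 12.6 mm: the cylinder: section is a regular 24-gon, circumradius r=4 (perimeter = 2·24·4.000·sin(180°/24) = 25.06 mm); the r=6 cylinder at (10.5, 9.5) gives a regular 24-gon of circumradius 6 (constant along its height) (perimeter = 2·24·6.000·sin(180°/24) = 37.59 mm); After the difference (first − rest): starting from the r=4 cylinder, the r=6 cylinder at (10.5, 9.5) misses the remaining region (no effect) — boundary = 25.06 mm. Overall, the cross-section is a single solid region. Total boundary length (outer) = 25.06 mm.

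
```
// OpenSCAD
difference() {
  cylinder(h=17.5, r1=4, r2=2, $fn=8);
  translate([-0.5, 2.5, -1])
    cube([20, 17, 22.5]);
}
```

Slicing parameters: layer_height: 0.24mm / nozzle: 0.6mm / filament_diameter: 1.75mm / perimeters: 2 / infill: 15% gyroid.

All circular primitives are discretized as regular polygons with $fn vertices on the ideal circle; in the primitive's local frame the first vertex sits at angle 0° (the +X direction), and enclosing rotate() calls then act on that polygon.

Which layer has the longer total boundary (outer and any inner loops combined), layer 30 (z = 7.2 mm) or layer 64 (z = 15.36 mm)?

Layer 30 (z = 7.2): the cone: at t=0.411 of its height the radius interpolates to r₁+(r₂−r₁)t = 3.177, giving a regular 8-gon of that circumradius (perimeter = 2·8·3.177·sin(180°/8) = 19.45 mm); the 20×17 cube at (-0.5, 2.5) contributes its full rectangle (perimeter 74.00 mm); Subtracting the remaining from the first: starting from the cone, the 20×17 cube at (-0.5, 2.5) partially overlaps it — only the 0.84 mm² overlap (of its 340.00 mm²) is removed, clipping the outline — boundary = 19.75 mm. So its perimeter = 19.75 mm. Layer 64 (z = 15.36): the cone: at t=0.878 of its height the radius interpolates to r₁+(r₂−r₁)t = 2.245, giving a regular 8-gon of that circumradius (perimeter = 2·8·2.245·sin(180°/8) = 13.74 mm); the 20×17 cube at (-0.5, 2.5) contributes its full rectangle (perimeter 74.00 mm); Subtracting the remaining from the first: starting from the cone, the 20×17 cube at (-0.5, 2.5) misses the remaining region (no effect) — boundary = 13.74 mm. So its perimeter = 13.74 mm. Layer 30 is larger (19.75 vs 13.74 mm).

layer 30 (z = 7.2 mm)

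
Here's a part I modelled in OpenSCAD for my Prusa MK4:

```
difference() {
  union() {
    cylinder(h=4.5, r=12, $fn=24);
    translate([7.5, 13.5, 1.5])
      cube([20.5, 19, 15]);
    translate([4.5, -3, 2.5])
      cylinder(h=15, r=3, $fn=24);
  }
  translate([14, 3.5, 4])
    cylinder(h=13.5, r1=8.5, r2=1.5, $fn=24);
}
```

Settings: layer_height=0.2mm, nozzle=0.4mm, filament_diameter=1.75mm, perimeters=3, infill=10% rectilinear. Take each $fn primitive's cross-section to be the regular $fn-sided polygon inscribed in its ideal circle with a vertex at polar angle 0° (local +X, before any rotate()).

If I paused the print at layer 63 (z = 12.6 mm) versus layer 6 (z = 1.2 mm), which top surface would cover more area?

layer 6 (z = 1.2 mm)

Layer 63 (z = 12.6): the cylinder is not intersected at this z (z outside [0, 4.5]); the 20.5×19 cube at (7.5, 13.5) contributes its full rectangle (area 389.50 mm²); the r=3 cylinder at (4.5, -3) gives a regular 24-gon of circumradius 3 (constant along its height) (area = (24/2)·3.000²·sin(360°/24) = 27.95 mm²); Combining (union): the 2 present regions are separate (no shared area or edge), so areas and boundary lengths simply add and each stays a separate island — area = 417.45 mm²; the cone at (14, 3.5) contributes a regular 24-gon of circumradius 4.041 (interpolated between r1=8.5 and r2=1.5 at t=0.637) (area = (24/2)·4.041²·sin(360°/24) = 50.71 mm²); Subtracting the remaining from the first: starting from the result so far (417.45 mm²), the cone at (14, 3.5) misses the remaining region (no effect) — area = 417.45 mm². So its area = 417.45 mm². Layer 6 (z = 1.2): the r=12 cylinder contributes a regular 24-gon of circumradius 12 (area = (24/2)·12.000²·sin(360°/24) = 447.24 mm²); the cube at (7.5, 13.5) does not reach this height (z outside [1.5, 16.5]); the cylinder at (4.5, -3) is not intersected at this z (z outside [2.5, 17.5]); Merging all regions: only the r=12 cylinder is present, so the union is just that shape — area = 447.24 mm²; the cone at (14, 3.5) does not reach this height (z outside [4, 17.5]); After the difference (first − rest): none of the subtracted shapes is present at this height, so the result so far is unchanged — area = 447.24 mm². So its area = 447.24 mm². Layer 6 is larger (447.24 vs 417.45 mm²).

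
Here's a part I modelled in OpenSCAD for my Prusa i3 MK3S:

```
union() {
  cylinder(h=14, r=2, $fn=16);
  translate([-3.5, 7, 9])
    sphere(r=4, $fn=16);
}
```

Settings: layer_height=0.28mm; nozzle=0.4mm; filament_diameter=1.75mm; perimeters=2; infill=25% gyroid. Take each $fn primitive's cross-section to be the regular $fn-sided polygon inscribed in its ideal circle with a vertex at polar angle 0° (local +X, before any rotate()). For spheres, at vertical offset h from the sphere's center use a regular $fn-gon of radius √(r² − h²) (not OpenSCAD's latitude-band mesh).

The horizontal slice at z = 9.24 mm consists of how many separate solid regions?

At z = 9.24 mm: the r=2 cylinder gives a regular 16-gon of circumradius 2 (constant along its height); the sphere at (-3.5, 7): section is a regular 16-gon, circumradius = √(r²−h²) = √(4²−0.24²) = 3.993; Combining (union): the 2 present regions are separate (no shared area or edge), so areas and boundary lengths simply add and each stays a separate island — 2 connected regions. The result has 2 disconnected regions.

2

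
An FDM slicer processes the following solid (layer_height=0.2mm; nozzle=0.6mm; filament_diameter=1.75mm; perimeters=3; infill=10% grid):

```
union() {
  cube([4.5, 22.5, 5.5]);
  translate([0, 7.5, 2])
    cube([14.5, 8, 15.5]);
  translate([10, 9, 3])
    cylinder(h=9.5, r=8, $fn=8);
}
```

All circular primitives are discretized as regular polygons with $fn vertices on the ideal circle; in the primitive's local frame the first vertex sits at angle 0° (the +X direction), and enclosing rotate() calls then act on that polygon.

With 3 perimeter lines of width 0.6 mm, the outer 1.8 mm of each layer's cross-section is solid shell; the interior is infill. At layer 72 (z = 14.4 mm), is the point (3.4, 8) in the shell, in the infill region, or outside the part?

shell

At z = 14.4 mm: the cube does not reach this height (z outside [0, 5.5]); the 14.5×8 cube at (0, 7.5) contributes its full rectangle; the cylinder at (10, 9) does not reach this height (z outside [3, 12.5]); Combining (union): only the 14.5×8 cube at (0, 7.5) is present, so the union is just that shape — 1 connected region. Overall, the cross-section is a single solid region. The nearest boundary edge runs (0.00, 7.50)→(14.50, 7.50); distance from the point to it = 0.50 mm. The point is inside the cross-section, 0.50 mm from the nearest boundary — within the 1.8 mm shell band (3 × 0.6).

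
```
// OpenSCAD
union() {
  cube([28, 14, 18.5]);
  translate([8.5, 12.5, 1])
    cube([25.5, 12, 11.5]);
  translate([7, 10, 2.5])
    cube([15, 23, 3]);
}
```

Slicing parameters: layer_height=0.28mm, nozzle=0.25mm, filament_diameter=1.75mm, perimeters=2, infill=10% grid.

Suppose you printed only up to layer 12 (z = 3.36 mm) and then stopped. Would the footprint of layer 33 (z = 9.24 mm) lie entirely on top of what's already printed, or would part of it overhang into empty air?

entirely on top

Compare the two slices. At z = 3.36: the cube is present — its section is the full 28×14 rectangle (area 392.00 mm²); the 25.5×12 cube at (8.5, 12.5) contributes its full rectangle (area 306.00 mm²); the 15×23 cube at (7, 10) contributes its full rectangle (area 345.00 mm²); Taking the union: the regions partially overlap — summed areas 1043.00 mm² minus the doubly-counted overlap 231.00 mm² gives 812.00 mm² — area = 812.00 mm². At z = 9.24: the 28×14 cube contributes its full rectangle (area 392.00 mm²); the cube at (8.5, 12.5) (footprint 25.5×12) is included at this height (area 306.00 mm²); the cube at (7, 10) is not intersected at this z (z outside [2.5, 5.5]); Taking the union: the regions partially overlap — summed areas 698.00 mm² minus the doubly-counted overlap 29.25 mm² gives 668.75 mm² — area = 668.75 mm². Checking containment: the cross-section at z = 9.24 is a subset of the cross-section at z = 3.36.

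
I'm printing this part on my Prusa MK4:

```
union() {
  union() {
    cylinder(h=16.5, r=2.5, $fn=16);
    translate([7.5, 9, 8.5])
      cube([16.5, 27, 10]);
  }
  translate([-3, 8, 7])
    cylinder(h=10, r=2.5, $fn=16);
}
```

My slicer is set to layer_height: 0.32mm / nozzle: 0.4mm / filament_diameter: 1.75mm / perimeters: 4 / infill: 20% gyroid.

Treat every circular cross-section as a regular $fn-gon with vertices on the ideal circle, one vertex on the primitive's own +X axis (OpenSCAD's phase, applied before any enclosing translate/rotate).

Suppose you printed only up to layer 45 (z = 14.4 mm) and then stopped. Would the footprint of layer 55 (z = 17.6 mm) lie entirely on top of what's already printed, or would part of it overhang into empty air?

entirely on top

Compare the two slices. At z = 14.4: the r=2.5 cylinder gives a regular 16-gon of circumradius 2.5 (constant along its height) (area = (16/2)·2.500²·sin(360°/16) = 19.13 mm²); the 16.5×27 cube at (7.5, 9) contributes its full rectangle (area 445.50 mm²); Combining (union): the 2 present regions are separate (no shared area or edge), so areas and boundary lengths simply add and each stays a separate island — area = 464.63 mm²; the r=2.5 cylinder at (-3, 8) gives a regular 16-gon of circumradius 2.5 (constant along its height) (area = (16/2)·2.500²·sin(360°/16) = 19.13 mm²); Merging all regions: the 2 present regions are separate (no shared area or edge), so areas and boundary lengths simply add and each stays a separate island — area = 483.77 mm². At z = 17.6: the cylinder does not reach this height (z outside [0, 16.5]); the cube at (7.5, 9) (footprint 16.5×27) is included at this height (area 445.50 mm²); Taking the union: only the 16.5×27 cube at (7.5, 9) is present, so the union is just that shape — area = 445.50 mm²; the cylinder at (-3, 8) does not reach this height (z outside [7, 17]); Merging all regions: only that combined region is present, so the union is just that shape — area = 445.50 mm². Checking containment: the cross-section at z = 17.6 is a subset of the cross-section at z = 14.4.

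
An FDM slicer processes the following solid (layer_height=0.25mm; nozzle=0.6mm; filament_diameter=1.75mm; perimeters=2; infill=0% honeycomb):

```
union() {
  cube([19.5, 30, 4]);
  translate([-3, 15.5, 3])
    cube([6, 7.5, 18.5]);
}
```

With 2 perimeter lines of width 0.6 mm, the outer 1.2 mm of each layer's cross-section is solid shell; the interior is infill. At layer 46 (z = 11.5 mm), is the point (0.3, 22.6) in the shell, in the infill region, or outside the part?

shell

At z = 11.5 mm: the cube is not intersected at this z (z outside [0, 4]); the cube at (-3, 15.5) is present — its section is the full 6×7.5 rectangle; Taking the union: only the 6×7.5 cube at (-3, 15.5) is present, so the union is just that shape — 1 connected region. Overall, the cross-section is a single solid region. The nearest boundary edge runs (3.00, 23.00)→(-3.00, 23.00); distance from the point to it = 0.40 mm. The point is inside the cross-section, 0.40 mm from the nearest boundary — within the 1.2 mm shell band (2 × 0.6).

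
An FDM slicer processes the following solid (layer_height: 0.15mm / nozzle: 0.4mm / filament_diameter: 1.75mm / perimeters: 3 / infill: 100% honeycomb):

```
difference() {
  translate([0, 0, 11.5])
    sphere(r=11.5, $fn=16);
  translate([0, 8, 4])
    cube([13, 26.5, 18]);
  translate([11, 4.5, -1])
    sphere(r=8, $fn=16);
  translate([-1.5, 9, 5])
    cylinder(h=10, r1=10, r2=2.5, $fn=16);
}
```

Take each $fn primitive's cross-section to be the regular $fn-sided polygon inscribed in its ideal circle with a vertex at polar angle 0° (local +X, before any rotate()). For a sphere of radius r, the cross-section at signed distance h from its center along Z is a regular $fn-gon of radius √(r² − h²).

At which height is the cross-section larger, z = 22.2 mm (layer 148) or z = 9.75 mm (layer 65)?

layer 65 (z = 9.75 mm)

Layer 148 (z = 22.2): the r=11.5 sphere slices to a regular 16-gon of circumradius 4.214 (√(r²−h²) with h=10.7 from center) (area = (16/2)·4.214²·sin(360°/16) = 54.37 mm²); the cube at (0, 8) is absent (z outside [4, 22]); the sphere at (11, 4.5) does not reach this height (|z−center|=23.200 > r=8); the cone at (-1.5, 9) is not intersected at this z (z outside [5, 15]); After the difference (first − rest): none of the subtracted shapes is present at this height, so the r=11.5 sphere is unchanged — area = 54.37 mm². So its area = 54.37 mm². Layer 65 (z = 9.75): the r=11.5 sphere contributes a regular 16-gon of circumradius √(11.5²−1.75²) = 11.366 (area = (16/2)·11.366²·sin(360°/16) = 395.50 mm²); the cube at (0, 8) (footprint 13×26.5) is included at this height (area 344.50 mm²); the sphere at (11, 4.5) is not intersected at this z (|z−center|=10.750 > r=8); the cone at (-1.5, 9): at t=0.475 of its height the radius interpolates to r₁+(r₂−r₁)t = 6.438, giving a regular 16-gon of that circumradius (area = (16/2)·6.438²·sin(360°/16) = 126.87 mm²); After the difference (first − rest): starting from the r=11.5 sphere (395.50 mm²), the 13×26.5 cube at (0, 8) partially overlaps it — only the 17.44 mm² overlap (of its 344.50 mm²) is removed, clipping the outline; the cone at (-1.5, 9) partially overlaps it — only the 68.16 mm² overlap (of its 126.87 mm²) is removed, clipping the outline — area = 309.90 mm². So its area = 309.90 mm². Layer 65 is larger (309.90 vs 54.37 mm²).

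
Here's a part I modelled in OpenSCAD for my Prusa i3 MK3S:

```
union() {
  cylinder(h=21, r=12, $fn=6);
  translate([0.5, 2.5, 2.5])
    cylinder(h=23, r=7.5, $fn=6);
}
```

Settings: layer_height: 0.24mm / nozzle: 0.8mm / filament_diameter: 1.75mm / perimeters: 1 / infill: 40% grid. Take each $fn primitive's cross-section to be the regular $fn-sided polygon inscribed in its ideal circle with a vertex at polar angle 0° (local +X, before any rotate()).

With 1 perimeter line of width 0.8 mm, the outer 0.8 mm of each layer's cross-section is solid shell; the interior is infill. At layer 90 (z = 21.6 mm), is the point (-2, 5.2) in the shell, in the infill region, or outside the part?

At z = 21.6 mm: the cylinder does not reach this height (z outside [0, 21]); the r=7.5 cylinder at (0.5, 2.5) gives a regular 6-gon of circumradius 7.5 (constant along its height); Taking the union: only the r=7.5 cylinder at (0.5, 2.5) is present, so the union is just that shape — 1 connected region. Overall, the cross-section is a single solid region. The nearest boundary edge runs (-3.25, 9.00)→(-7.00, 2.50); distance from the point to it = 2.98 mm. The point is inside the cross-section and 2.98 mm from the nearest boundary — more than the 0.8 mm shell width (1 × 0.8), so it's in the infill interior.

infill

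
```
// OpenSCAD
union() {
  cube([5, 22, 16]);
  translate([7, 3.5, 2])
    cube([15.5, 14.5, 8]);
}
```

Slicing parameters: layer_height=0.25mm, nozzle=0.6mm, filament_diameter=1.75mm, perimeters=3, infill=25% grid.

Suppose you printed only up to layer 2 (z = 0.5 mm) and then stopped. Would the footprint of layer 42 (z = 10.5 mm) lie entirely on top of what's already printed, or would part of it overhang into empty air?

Compare the two slices. At z = 0.5: the cube (footprint 5×22) is included at this height (area 110.00 mm²); the cube at (7, 3.5) is absent (z outside [2, 10]); Combining (union): only the 5×22 cube is present, so the union is just that shape — area = 110.00 mm². At z = 10.5: the 5×22 cube contributes its full rectangle (area 110.00 mm²); the cube at (7, 3.5) is absent (z outside [2, 10]); Combining (union): only the 5×22 cube is present, so the union is just that shape — area = 110.00 mm². Checking containment: the cross-section at z = 10.5 is a subset of the cross-section at z = 0.5.

entirely on top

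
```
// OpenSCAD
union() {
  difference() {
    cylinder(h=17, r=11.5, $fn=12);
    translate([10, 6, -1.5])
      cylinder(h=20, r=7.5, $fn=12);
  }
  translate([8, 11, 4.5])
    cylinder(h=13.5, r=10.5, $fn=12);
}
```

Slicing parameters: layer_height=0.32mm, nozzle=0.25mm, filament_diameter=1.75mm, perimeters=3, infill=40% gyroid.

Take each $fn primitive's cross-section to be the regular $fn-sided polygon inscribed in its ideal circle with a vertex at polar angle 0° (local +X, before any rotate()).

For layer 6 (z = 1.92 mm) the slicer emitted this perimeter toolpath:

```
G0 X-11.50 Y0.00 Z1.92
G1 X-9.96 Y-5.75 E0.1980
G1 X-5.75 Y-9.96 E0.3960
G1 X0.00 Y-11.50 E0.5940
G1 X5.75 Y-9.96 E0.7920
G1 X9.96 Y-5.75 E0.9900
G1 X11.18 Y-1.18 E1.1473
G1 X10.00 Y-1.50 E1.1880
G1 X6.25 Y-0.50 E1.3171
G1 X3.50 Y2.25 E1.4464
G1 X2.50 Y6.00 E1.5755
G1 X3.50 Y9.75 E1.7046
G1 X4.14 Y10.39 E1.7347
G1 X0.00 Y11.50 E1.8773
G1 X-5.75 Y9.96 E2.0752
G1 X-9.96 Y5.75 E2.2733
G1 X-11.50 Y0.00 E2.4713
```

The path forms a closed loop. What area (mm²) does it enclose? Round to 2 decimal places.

329.58 mm²

Apply the shoelace formula to the sequence of (X, Y) vertices; enclosed area = 329.58 mm².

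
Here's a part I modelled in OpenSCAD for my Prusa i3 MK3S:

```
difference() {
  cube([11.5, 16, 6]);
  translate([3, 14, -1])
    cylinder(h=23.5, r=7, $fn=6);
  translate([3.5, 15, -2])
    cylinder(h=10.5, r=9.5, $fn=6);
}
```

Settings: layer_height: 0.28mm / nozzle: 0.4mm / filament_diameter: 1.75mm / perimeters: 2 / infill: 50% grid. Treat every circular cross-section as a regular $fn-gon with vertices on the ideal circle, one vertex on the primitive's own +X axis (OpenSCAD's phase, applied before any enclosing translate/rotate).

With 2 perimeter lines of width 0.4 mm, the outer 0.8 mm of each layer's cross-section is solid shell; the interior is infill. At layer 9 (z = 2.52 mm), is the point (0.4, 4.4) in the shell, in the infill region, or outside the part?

At z = 2.52 mm: the 11.5×16 cube contributes its full rectangle; the r=7 cylinder at (3, 14) gives a regular 6-gon of circumradius 7 (constant along its height); the r=9.5 cylinder at (3.5, 15) gives a regular 6-gon of circumradius 9.5 (constant along its height); Subtracting the remaining from the first: starting from the 11.5×16 cube, the r=7 cylinder at (3, 14) partially overlaps it — only the 68.86 mm² overlap (of its 127.31 mm²) is removed, clipping the outline; the r=9.5 cylinder at (3.5, 15) partially overlaps it — only the 28.11 mm² overlap (of its 234.48 mm²) is removed, clipping the outline — 1 connected region. Overall, the cross-section is a single solid region. The nearest boundary edge runs (0.00, 0.00)→(0.00, 6.77); distance from the point to it = 0.40 mm. The point is inside the cross-section, 0.40 mm from the nearest boundary — within the 0.8 mm shell band (2 × 0.4).

shell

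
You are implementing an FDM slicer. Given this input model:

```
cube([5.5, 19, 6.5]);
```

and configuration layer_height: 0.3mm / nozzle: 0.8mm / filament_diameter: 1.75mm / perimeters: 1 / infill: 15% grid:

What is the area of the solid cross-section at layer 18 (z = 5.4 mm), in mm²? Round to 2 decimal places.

At z = 5.4 mm: the cube is present — its section is the full 5.5×19 rectangle (area 104.50 mm²). Overall, the cross-section is a single solid region. Net area = 104.50 mm².

104.50 mm²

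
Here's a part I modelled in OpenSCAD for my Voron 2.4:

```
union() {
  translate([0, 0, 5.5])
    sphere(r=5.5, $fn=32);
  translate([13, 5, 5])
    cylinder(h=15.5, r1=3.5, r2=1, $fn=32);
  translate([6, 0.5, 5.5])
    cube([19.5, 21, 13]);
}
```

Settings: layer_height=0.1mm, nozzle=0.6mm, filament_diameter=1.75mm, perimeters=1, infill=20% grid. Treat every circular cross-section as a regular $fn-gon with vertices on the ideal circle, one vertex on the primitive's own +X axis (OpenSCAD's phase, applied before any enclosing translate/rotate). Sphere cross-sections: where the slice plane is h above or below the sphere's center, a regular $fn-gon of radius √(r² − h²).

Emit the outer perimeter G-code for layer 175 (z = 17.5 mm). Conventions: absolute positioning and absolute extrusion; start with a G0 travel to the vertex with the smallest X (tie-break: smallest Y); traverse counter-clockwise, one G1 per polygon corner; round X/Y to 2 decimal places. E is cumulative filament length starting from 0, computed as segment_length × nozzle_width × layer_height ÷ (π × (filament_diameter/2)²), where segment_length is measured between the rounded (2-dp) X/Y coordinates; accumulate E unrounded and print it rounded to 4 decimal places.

G0 X6.00 Y0.50 Z17.50
G1 X25.50 Y0.50 E0.4864
G1 X25.50 Y21.50 E1.0103
G1 X6.00 Y21.50 E1.4967
G1 X6.00 Y0.50 E2.0206

At z = 17.5 mm: the sphere is not intersected at this z (|z−center|=12.000 > r=5.5); the cone at (13, 5) (r1=3.5→r2=1) has section circumradius 1.484 here — a regular 32-gon; the 19.5×21 cube at (6, 0.5) contributes its full rectangle; Taking the union: the cone at (13, 5) lies entirely inside the 19.5×21 cube at (6, 0.5), so the union is just the 19.5×21 cube at (6, 0.5) — 1 connected region. The outline is a single polygon with 4 vertices. Extrusion per mm of travel: 0.6 × 0.1 / (π × 0.875²) = 0.024945. Accumulating E over each segment gives final E = 2.0206.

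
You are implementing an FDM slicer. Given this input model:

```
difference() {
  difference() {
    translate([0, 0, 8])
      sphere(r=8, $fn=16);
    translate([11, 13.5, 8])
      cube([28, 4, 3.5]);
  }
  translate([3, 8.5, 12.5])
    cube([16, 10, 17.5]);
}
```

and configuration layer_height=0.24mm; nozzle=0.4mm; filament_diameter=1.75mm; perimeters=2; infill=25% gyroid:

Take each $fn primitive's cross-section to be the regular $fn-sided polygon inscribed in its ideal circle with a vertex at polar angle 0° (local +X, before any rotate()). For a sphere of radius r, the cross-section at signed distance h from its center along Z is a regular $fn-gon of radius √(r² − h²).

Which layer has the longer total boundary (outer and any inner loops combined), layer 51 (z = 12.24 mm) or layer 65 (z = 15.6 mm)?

Layer 51 (z = 12.24): the sphere: section is a regular 16-gon, circumradius = √(r²−h²) = √(8²−4.24²) = 6.784 (perimeter = 2·16·6.784·sin(180°/16) = 42.35 mm); the cube at (11, 13.5) does not reach this height (z outside [8, 11.5]); After the difference (first − rest): none of the subtracted shapes is present at this height, so the r=8 sphere is unchanged — boundary = 42.35 mm; the cube at (3, 8.5) is not intersected at this z (z outside [12.5, 30]); After the difference (first − rest): none of the subtracted shapes is present at this height, so that combined region is unchanged — boundary = 42.35 mm. So its perimeter = 42.35 mm. Layer 65 (z = 15.6): the sphere: section is a regular 16-gon, circumradius = √(r²−h²) = √(8²−7.6²) = 2.498 (perimeter = 2·16·2.498·sin(180°/16) = 15.59 mm); the cube at (11, 13.5) is absent (z outside [8, 11.5]); Taking the first minus the rest: none of the subtracted shapes is present at this height, so the r=8 sphere is unchanged — boundary = 15.59 mm; the 16×10 cube at (3, 8.5) contributes its full rectangle (perimeter 52.00 mm); Taking the first minus the rest: starting from that combined region, the 16×10 cube at (3, 8.5) misses the remaining region (no effect) — boundary = 15.59 mm. So its perimeter = 15.59 mm. Layer 51 is larger (42.35 vs 15.59 mm).

layer 51 (z = 12.24 mm)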